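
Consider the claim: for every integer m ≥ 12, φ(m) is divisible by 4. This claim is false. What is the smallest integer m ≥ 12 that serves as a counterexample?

m = 14

Check each integer m ≥ 12 in order until φ(m) is not divisible by 4.
For m = 12, 13 the conclusion holds.
m = 14: φ(14) = 6; 6 mod 4 = 2.
Thus m = 14 disproves the claim, and no smaller m works.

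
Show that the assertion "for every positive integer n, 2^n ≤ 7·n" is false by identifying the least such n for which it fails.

n = 6

We need the least positive integer n for which 2^n > 7·n.
For n = 1, 2, 3, 4, 5 the conclusion holds.
n = 6: 2^n = 64 and 7·n = 42, so 64 > 42.
Hence n = 6 is a counterexample.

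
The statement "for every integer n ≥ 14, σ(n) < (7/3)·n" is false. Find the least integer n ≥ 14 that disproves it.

We need the least integer n ≥ 14 for which the claim fails.
The first 10 eligible values, up to n = 23, all satisfy the conclusion.
n = 24: σ(24) = 60; 60 ≥ 56.
Thus n = 24 disproves the claim, and no smaller n works.

n = 24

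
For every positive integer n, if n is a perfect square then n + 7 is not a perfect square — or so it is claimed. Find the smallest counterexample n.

n = 9

Check each positive integer n in order until n is a perfect square but n + 7 is a perfect square.
For n = 1, 4 the conclusion holds.
n = 9: 9 = 3² and 9 + 7 = 16 = 4².
Thus n = 9 disproves the claim, and no smaller n works.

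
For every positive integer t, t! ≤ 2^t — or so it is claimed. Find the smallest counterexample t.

t = 4

A counterexample is any positive integer t such that t! > 2^t; we check each in order.
t = 1: t! = 1 and 2^t = 2, so 1 ≤ 2.
t = 2: t! = 2 and 2^t = 4, so 2 ≤ 4.
t = 3: t! = 6 and 2^t = 8, so 6 ≤ 8.
t = 4: t! = 24 and 2^t = 16, so 24 > 16.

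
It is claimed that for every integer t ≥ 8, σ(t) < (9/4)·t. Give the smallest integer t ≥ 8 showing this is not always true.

t = 8: σ(8) = 15; 15 < 18.
t = 9: σ(9) = 13; 13 < 81/4.
t = 10: σ(10) = 18; 18 < 45/2.
t = 11: σ(11) = 12; 12 < 99/4.
t = 12: σ(12) = 28; 28 ≥ 27.

t = 12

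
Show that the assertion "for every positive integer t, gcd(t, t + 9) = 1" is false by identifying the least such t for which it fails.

t = 3

A counterexample is any positive integer t such that gcd(t, t + 9) > 1; we check each in order.
For t = 1, 2 the conclusion holds.
t = 3: gcd(3, 12) = 3.
So t = 3 is the smallest counterexample.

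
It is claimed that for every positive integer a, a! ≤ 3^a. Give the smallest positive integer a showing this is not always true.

Check each positive integer a in order until a! > 3^a.
For a = 1, 2, 3, 4, 5, 6 the conclusion holds.
a = 7: a! = 5040 and 3^a = 2187, so 5040 > 2187.

a = 7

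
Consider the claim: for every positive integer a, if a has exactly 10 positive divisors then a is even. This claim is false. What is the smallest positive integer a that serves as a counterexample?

Check each positive integer a in order until a has exactly 10 positive divisors but a is odd.
For a = 48, 80, 112, 162, 176, 208, 272, 304, 368 the conclusion holds.
a = 405: divisors of 405: 10 divisors; 405 is odd.

a = 405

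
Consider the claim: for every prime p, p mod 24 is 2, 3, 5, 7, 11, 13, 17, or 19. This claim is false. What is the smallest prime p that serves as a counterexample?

p = 23

The first 8 eligible values, up to p = 19, all satisfy the conclusion.
p = 23: 23 mod 24 = 23 — not in {2, 3, 5, 7, 11, 13, 17, 19}.
Hence p = 23 is a counterexample.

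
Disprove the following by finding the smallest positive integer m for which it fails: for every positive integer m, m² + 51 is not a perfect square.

Check each positive integer m in order until m² + 51 is a perfect square.
m = 1: 1² + 51 = 52, not a perfect square.
m = 2: 2² + 51 = 55, not a perfect square.
m = 3: 3² + 51 = 60, not a perfect square.
m = 4: 4² + 51 = 67, not a perfect square.
m = 5: 5² + 51 = 76, not a perfect square.
m = 6: 6² + 51 = 87, not a perfect square.
m = 7: 7² + 51 = 100 = 10², a perfect square.
Thus m = 7 disproves the claim, and no smaller m works.

m = 7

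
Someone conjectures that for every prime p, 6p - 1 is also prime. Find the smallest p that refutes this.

A counterexample is any prime p such that 6p - 1 is not prime; we check each in order.
For p = 2, 3, 5, 7 the conclusion holds.
p = 11: 6p - 1 = 65 = 5 × 13, not prime.
Hence p = 11 is a counterexample.

p = 11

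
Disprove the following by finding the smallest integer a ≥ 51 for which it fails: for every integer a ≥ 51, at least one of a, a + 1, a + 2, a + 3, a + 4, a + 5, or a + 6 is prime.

a = 90

We need the least integer a ≥ 51 for which a, a + 1, a + 2, a + 3, a + 4, a + 5, a + 6 are all composite.
The first 39 eligible values, up to a = 89, all satisfy the conclusion.
a = 90: 90 = 2 × 45; 91 = 7 × 13; 92 = 2 × 46; 93 = 3 × 31; 94 = 2 × 47; 95 = 5 × 19; 96 = 2 × 48 — all composite.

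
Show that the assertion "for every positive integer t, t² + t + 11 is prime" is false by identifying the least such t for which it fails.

Check each positive integer t in order until t² + t + 11 is not prime.
For t = 1, 2, 3, 4, 5, 6, 7, 8, 9 the conclusion holds.
t = 10: t² + t + 11 = 121 = 11 × 11, composite.
So t = 10 is the smallest counterexample.

t = 10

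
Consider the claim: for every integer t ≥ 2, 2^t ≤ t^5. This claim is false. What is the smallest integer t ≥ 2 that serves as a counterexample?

A counterexample is any integer t ≥ 2 such that 2^t > t^5; we check each in order.
The first 21 eligible values, up to t = 22, all satisfy the conclusion.
t = 23: 2^t = 8388608 and t^5 = 6436343, so 8388608 > 6436343.
So t = 23 is the smallest counterexample.

t = 23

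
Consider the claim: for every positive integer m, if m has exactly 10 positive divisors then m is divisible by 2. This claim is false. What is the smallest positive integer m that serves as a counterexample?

m = 405

The first 9 eligible values, up to m = 368, all satisfy the conclusion.
m = 405: τ(405) = 10; 405 mod 2 = 1.
Hence m = 405 is a counterexample.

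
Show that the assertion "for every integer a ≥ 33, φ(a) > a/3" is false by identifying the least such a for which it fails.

a = 36

A counterexample is any integer a ≥ 33 such that the claim fails; we check each in order.
For a = 33, 34, 35 the conclusion holds.
a = 36: φ(36) = 12 and 36/3 = 12, so φ(36) ≤ 36/3.
So a = 36 is the smallest counterexample.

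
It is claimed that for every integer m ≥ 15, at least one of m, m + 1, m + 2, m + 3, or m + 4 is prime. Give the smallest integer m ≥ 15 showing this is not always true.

m = 24

A counterexample is any integer m ≥ 15 such that m, m + 1, m + 2, m + 3, m + 4 are all composite; we check each in order.
For m = 15, 16, 17, 18, 19, 20, 21, 22, 23 the conclusion holds.
m = 24: 24 = 2 × 12; 25 = 5 × 5; 26 = 2 × 13; 27 = 3 × 9; 28 = 2 × 14 — all composite.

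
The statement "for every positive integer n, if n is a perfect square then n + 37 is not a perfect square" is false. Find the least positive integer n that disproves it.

A counterexample is any positive integer n such that n is a perfect square but n + 37 is a perfect square; we check each in order.
For n = 1, 4, 9, 16, …, 225, 256, 289 the conclusion holds.
n = 324: 324 = 18² and 324 + 37 = 361 = 19².
So n = 324 is the smallest counterexample.

n = 324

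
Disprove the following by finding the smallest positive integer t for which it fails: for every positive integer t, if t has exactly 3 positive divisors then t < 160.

t = 169

t = 4: τ(4) = 3; 4 < 160.
t = 9: τ(9) = 3; 9 < 160.
t = 25: τ(25) = 3; 25 < 160.
t = 49: τ(49) = 3; 49 < 160.
t = 121: τ(121) = 3; 121 < 160.
t = 169: τ(169) = 3; 169 ≥ 160.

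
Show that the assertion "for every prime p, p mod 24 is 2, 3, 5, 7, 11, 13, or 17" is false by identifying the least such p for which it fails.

A counterexample is any prime p such that the claim fails; we check each in order.
The first 7 eligible values, up to p = 17, all satisfy the conclusion.
p = 19: 19 mod 24 = 19 — not in {2, 3, 5, 7, 11, 13, 17}.
Thus p = 19 disproves the claim, and no smaller p works.

p = 19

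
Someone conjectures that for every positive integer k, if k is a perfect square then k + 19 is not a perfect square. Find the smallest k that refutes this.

Check each positive integer k in order until k is a perfect square but k + 19 is a perfect square.
The first 8 eligible values, up to k = 64, all satisfy the conclusion.
k = 81: 81 = 9² and 81 + 19 = 100 = 10².
Thus k = 81 disproves the claim, and no smaller k works.

k = 81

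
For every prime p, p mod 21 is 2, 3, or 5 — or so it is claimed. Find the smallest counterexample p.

For p = 2, 3, 5 the conclusion holds.
p = 7: 7 mod 21 = 7 — not in {2, 3, 5}.

p = 7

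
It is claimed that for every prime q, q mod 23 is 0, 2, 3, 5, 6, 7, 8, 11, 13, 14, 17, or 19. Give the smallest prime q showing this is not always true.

q = 41

Check each prime q in order until the claim fails.
For q = 2, 3, 5, 7, …, 29, 31, 37 the conclusion holds.
q = 41: 41 mod 23 = 18 — not in {0, 2, 3, 5, 6, 7, 8, 11, 13, 14, 17, 19}.
So q = 41 is the smallest counterexample.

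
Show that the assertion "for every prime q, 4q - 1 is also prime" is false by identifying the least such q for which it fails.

A counterexample is any prime q such that 4q - 1 is not prime; we check each in order.
For q = 2, 3, 5 the conclusion holds.
q = 7: 4q - 1 = 27 = 3 × 9, not prime.
Hence q = 7 is a counterexample.

q = 7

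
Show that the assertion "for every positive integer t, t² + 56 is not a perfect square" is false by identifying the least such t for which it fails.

t = 5

For t = 1, 2, 3, 4 the conclusion holds.
t = 5: 5² + 56 = 81 = 9², a perfect square.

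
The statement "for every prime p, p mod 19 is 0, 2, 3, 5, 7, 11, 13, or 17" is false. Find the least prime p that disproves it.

p = 23

p = 2: 2 mod 19 = 2.
p = 3: 3 mod 19 = 3.
p = 5: 5 mod 19 = 5.
p = 7: 7 mod 19 = 7.
p = 11: 11 mod 19 = 11.
p = 13: 13 mod 19 = 13.
p = 17: 17 mod 19 = 17.
p = 19: 19 mod 19 = 0.
p = 23: 23 mod 19 = 4 — not in {0, 2, 3, 5, 7, 11, 13, 17}.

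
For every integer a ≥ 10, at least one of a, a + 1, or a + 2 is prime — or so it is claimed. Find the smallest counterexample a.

Check each integer a ≥ 10 in order until a, a + 1, a + 2 are all composite.
a = 10: 11 is prime.
a = 11: 11 is prime.
a = 12: 13 is prime.
a = 13: 13 is prime.
a = 14: 14 = 2 × 7; 15 = 3 × 5; 16 = 2 × 8 — all composite.

a = 14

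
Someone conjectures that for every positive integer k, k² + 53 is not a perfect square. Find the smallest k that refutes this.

k = 26

The first 25 eligible values, up to k = 25, all satisfy the conclusion.
k = 26: 26² + 53 = 729 = 27², a perfect square.
Hence k = 26 is a counterexample.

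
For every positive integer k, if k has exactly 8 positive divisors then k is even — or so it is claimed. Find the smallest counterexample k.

k = 105

Check each positive integer k in order until k has exactly 8 positive divisors but k is odd.
The first 12 eligible values, up to k = 104, all satisfy the conclusion.
k = 105: divisors of 105: 1, 3, 5, 7, 15, 21, 35, 105; 105 is odd.
Thus k = 105 disproves the claim, and no smaller k works.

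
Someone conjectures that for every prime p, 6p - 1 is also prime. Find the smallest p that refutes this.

We need the least prime p for which 6p - 1 is not prime.
p = 2: 6p - 1 = 11, prime.
p = 3: 6p - 1 = 17, prime.
p = 5: 6p - 1 = 29, prime.
p = 7: 6p - 1 = 41, prime.
p = 11: 6p - 1 = 65 = 5 × 13, not prime.
Hence p = 11 is a counterexample.

p = 11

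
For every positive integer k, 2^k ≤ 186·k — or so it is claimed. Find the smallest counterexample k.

We need the least positive integer k for which 2^k > 186·k.
The first 10 eligible values, up to k = 10, all satisfy the conclusion.
k = 11: 2^k = 2048 and 186·k = 2046, so 2048 > 2046.
Hence k = 11 is a counterexample.

k = 11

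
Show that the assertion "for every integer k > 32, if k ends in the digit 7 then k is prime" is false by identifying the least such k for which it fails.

k = 37: 37 ends in 7 and is prime.
k = 47: 47 ends in 7 and is prime.
k = 57: 57 ends in 7; 57 = 3 × 19, composite.
Thus k = 57 disproves the claim, and no smaller k works.

k = 57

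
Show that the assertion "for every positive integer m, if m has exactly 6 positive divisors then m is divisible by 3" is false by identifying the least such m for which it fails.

m = 20

A counterexample is any positive integer m such that m has exactly 6 positive divisors but m is not divisible by 3; we check each in order.
m = 12: τ(12) = 6; 12 mod 3 = 0.
m = 18: τ(18) = 6; 18 mod 3 = 0.
m = 20: τ(20) = 6; 20 mod 3 = 2.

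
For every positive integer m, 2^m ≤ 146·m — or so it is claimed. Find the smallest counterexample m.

m = 11

For m = 1, 2, 3, 4, 5, 6, 7, 8, 9, 10 the conclusion holds.
m = 11: 2^m = 2048 and 146·m = 1606, so 2048 > 1606.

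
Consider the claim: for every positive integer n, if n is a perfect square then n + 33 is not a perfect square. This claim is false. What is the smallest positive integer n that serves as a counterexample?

We need the least positive integer n for which n is a perfect square but n + 33 is a perfect square.
For n = 1, 4, 9 the conclusion holds.
n = 16: 16 = 4² and 16 + 33 = 49 = 7².

n = 16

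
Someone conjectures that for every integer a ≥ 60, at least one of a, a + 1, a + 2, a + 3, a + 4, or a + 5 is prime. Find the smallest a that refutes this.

a = 90

We need the least integer a ≥ 60 for which a, a + 1, a + 2, a + 3, a + 4, a + 5 are all composite.
For a = 60, 61, 62, 63, …, 87, 88, 89 the conclusion holds.
a = 90: 90 = 2 × 45; 91 = 7 × 13; 92 = 2 × 46; 93 = 3 × 31; 94 = 2 × 47; 95 = 5 × 19 — all composite.
Hence a = 90 is a counterexample.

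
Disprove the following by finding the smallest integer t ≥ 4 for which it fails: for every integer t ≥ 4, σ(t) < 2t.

t = 6

A counterexample is any integer t ≥ 4 such that the claim fails; we check each in order.
t = 4: σ(4) = 7; 7 < 8.
t = 5: σ(5) = 6; 6 < 10.
t = 6: σ(6) = 12; 12 ≥ 12.
Hence t = 6 is a counterexample.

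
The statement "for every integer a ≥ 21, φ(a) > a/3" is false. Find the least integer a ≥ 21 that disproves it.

a = 24

Check each integer a ≥ 21 in order until the claim fails.
For a = 21, 22, 23 the conclusion holds.
a = 24: φ(24) = 8 and 24/3 = 8, so φ(24) ≤ 24/3.
Hence a = 24 is a counterexample.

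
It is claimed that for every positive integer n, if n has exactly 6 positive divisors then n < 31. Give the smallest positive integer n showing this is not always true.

The first 4 eligible values, up to n = 28, all satisfy the conclusion.
n = 32: τ(32) = 6; 32 ≥ 31.
Thus n = 32 disproves the claim, and no smaller n works.

n = 32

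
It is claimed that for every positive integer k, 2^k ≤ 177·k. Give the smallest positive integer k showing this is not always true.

k = 11

For k = 1, 2, 3, 4, 5, 6, 7, 8, 9, 10 the conclusion holds.
k = 11: 2^k = 2048 and 177·k = 1947, so 2048 > 1947.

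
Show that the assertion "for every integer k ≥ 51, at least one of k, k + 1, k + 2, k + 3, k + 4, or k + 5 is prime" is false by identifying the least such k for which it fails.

k = 90

We need the least integer k ≥ 51 for which k, k + 1, k + 2, k + 3, k + 4, k + 5 are all composite.
For k = 51, 52, 53, 54, …, 87, 88, 89 the conclusion holds.
k = 90: 90 = 2 × 45; 91 = 7 × 13; 92 = 2 × 46; 93 = 3 × 31; 94 = 2 × 47; 95 = 5 × 19 — all composite.
So k = 90 is the smallest counterexample.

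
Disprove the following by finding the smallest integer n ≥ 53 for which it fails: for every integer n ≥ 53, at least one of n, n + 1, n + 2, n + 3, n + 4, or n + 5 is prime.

n = 90

A counterexample is any integer n ≥ 53 such that n, n + 1, n + 2, n + 3, n + 4, n + 5 are all composite; we check each in order.
For n = 53, 54, 55, 56, …, 87, 88, 89 the conclusion holds.
n = 90: 90 = 2 × 45; 91 = 7 × 13; 92 = 2 × 46; 93 = 3 × 31; 94 = 2 × 47; 95 = 5 × 19 — all composite.
Hence n = 90 is a counterexample.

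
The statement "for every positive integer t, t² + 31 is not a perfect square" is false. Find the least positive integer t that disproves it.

Check each positive integer t in order until t² + 31 is a perfect square.
The first 14 eligible values, up to t = 14, all satisfy the conclusion.
t = 15: 15² + 31 = 256 = 16², a perfect square.
So t = 15 is the smallest counterexample.

t = 15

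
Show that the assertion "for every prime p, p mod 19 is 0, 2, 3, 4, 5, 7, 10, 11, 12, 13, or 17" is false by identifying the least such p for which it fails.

A counterexample is any prime p such that the claim fails; we check each in order.
The first 11 eligible values, up to p = 31, all satisfy the conclusion.
p = 37: 37 mod 19 = 18 — not in {0, 2, 3, 4, 5, 7, 10, 11, 12, 13, 17}.
Thus p = 37 disproves the claim, and no smaller p works.

p = 37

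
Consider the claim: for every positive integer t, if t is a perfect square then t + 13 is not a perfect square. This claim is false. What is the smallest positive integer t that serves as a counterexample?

t = 36

We need the least positive integer t for which t is a perfect square but t + 13 is a perfect square.
The first 5 eligible values, up to t = 25, all satisfy the conclusion.
t = 36: 36 = 6² and 36 + 13 = 49 = 7².
Hence t = 36 is a counterexample.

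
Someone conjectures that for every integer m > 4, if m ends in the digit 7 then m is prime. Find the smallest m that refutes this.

m = 27

Check each integer m > 4 in order until m ends in the digit 7 but m is not prime.
m = 7: 7 ends in 7 and is prime.
m = 17: 17 ends in 7 and is prime.
m = 27: 27 ends in 7; 27 = 3 × 9, composite.
So m = 27 is the smallest counterexample.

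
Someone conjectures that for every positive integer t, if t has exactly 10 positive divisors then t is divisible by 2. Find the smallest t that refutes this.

For t = 48, 80, 112, 162, 176, 208, 272, 304, 368 the conclusion holds.
t = 405: τ(405) = 10; 405 mod 2 = 1.

t = 405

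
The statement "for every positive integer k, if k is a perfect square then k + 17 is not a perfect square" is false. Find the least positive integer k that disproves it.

We need the least positive integer k for which k is a perfect square but k + 17 is a perfect square.
The first 7 eligible values, up to k = 49, all satisfy the conclusion.
k = 64: 64 = 8² and 64 + 17 = 81 = 9².

k = 64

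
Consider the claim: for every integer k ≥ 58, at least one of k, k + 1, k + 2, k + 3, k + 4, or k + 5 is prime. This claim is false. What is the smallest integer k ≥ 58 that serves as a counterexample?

k = 90

For k = 58, 59, 60, 61, …, 87, 88, 89 the conclusion holds.
k = 90: 90 = 2 × 45; 91 = 7 × 13; 92 = 2 × 46; 93 = 3 × 31; 94 = 2 × 47; 95 = 5 × 19 — all composite.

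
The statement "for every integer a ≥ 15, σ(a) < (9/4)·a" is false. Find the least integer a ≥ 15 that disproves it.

A counterexample is any integer a ≥ 15 such that the claim fails; we check each in order.
For a = 15, 16, 17, 18, 19, 20, 21, 22, 23 the conclusion holds.
a = 24: σ(24) = 60; 60 ≥ 54.
Thus a = 24 disproves the claim, and no smaller a works.

a = 24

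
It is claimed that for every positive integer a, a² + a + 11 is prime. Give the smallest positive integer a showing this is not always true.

The first 9 eligible values, up to a = 9, all satisfy the conclusion.
a = 10: a² + a + 11 = 121 = 11 × 11, composite.
Hence a = 10 is a counterexample.

a = 10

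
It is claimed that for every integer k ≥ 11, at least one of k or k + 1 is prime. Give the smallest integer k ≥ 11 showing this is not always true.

k = 14

We need the least integer k ≥ 11 for which k, k + 1 are both composite.
For k = 11, 12, 13 the conclusion holds.
k = 14: 14 = 2 × 7; 15 = 3 × 5 — both composite.
Thus k = 14 disproves the claim, and no smaller k works.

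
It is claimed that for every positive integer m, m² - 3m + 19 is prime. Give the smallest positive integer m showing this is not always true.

m = 18

For m = 1, 2, 3, 4, …, 15, 16, 17 the conclusion holds.
m = 18: m² - 3m + 19 = 289 = 17 × 17, composite.
Hence m = 18 is a counterexample.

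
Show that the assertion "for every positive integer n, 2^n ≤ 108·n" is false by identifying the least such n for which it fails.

n = 11

Check each positive integer n in order until 2^n > 108·n.
For n = 1, 2, 3, 4, 5, 6, 7, 8, 9, 10 the conclusion holds.
n = 11: 2^n = 2048 and 108·n = 1188, so 2048 > 1188.
Thus n = 11 disproves the claim, and no smaller n works.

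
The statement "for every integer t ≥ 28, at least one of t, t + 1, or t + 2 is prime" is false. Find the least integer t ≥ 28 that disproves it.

Check each integer t ≥ 28 in order until t, t + 1, t + 2 are all composite.
t = 28: 29 is prime.
t = 29: 29 is prime.
t = 30: 31 is prime.
t = 31: 31 is prime.
t = 32: 32 = 2 × 16; 33 = 3 × 11; 34 = 2 × 17 — all composite.
Thus t = 32 disproves the claim, and no smaller t works.

t = 32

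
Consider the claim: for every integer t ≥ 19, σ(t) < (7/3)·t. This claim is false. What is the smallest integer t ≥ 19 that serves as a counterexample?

t = 24

We need the least integer t ≥ 19 for which the claim fails.
t = 19: σ(19) = 20; 20 < 133/3.
t = 20: σ(20) = 42; 42 < 140/3.
t = 21: σ(21) = 32; 32 < 49.
t = 22: σ(22) = 36; 36 < 154/3.
t = 23: σ(23) = 24; 24 < 161/3.
t = 24: σ(24) = 60; 60 ≥ 56.
Hence t = 24 is a counterexample.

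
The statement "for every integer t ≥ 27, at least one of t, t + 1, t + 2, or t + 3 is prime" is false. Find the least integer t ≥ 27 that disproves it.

t = 32

The first 5 eligible values, up to t = 31, all satisfy the conclusion.
t = 32: 32 = 2 × 16; 33 = 3 × 11; 34 = 2 × 17; 35 = 5 × 7 — all composite.
So t = 32 is the smallest counterexample.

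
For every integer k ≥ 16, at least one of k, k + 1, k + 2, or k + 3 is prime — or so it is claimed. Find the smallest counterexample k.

k = 24

Check each integer k ≥ 16 in order until k, k + 1, k + 2, k + 3 are all composite.
For k = 16, 17, 18, 19, 20, 21, 22, 23 the conclusion holds.
k = 24: 24 = 2 × 12; 25 = 5 × 5; 26 = 2 × 13; 27 = 3 × 9 — all composite.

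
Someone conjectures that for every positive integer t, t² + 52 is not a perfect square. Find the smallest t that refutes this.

t = 12

Check each positive integer t in order until t² + 52 is a perfect square.
For t = 1, 2, 3, 4, …, 9, 10, 11 the conclusion holds.
t = 12: 12² + 52 = 196 = 14², a perfect square.
Thus t = 12 disproves the claim, and no smaller t works.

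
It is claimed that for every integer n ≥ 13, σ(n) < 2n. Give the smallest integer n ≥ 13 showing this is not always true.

n = 18

A counterexample is any integer n ≥ 13 such that the claim fails; we check each in order.
The first 5 eligible values, up to n = 17, all satisfy the conclusion.
n = 18: σ(18) = 39; 39 ≥ 36.
So n = 18 is the smallest counterexample.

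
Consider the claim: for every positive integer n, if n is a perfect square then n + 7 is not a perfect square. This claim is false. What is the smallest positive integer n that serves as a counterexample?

A counterexample is any positive integer n such that n is a perfect square but n + 7 is a perfect square; we check each in order.
n = 1: 1 + 7 = 8, not a perfect square.
n = 4: 4 + 7 = 11, not a perfect square.
n = 9: 9 = 3² and 9 + 7 = 16 = 4².

n = 9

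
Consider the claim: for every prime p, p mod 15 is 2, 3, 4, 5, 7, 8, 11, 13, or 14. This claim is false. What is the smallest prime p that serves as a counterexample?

We need the least prime p for which the claim fails.
For p = 2, 3, 5, 7, 11, 13, 17, 19, 23, 29 the conclusion holds.
p = 31: 31 mod 15 = 1 — not in {2, 3, 4, 5, 7, 8, 11, 13, 14}.
So p = 31 is the smallest counterexample.

p = 31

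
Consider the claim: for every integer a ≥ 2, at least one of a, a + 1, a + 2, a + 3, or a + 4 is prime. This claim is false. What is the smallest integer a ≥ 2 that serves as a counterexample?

a = 24

A counterexample is any integer a ≥ 2 such that a, a + 1, a + 2, a + 3, a + 4 are all composite; we check each in order.
For a = 2, 3, 4, 5, …, 21, 22, 23 the conclusion holds.
a = 24: 24 = 2 × 12; 25 = 5 × 5; 26 = 2 × 13; 27 = 3 × 9; 28 = 2 × 14 — all composite.
So a = 24 is the smallest counterexample.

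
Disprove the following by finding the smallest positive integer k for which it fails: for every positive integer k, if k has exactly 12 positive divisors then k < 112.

k = 126

Check each positive integer k in order until k has exactly 12 positive divisors but the claim fails.
The first 6 eligible values, up to k = 108, all satisfy the conclusion.
k = 126: τ(126) = 12; 126 ≥ 112.
So k = 126 is the smallest counterexample.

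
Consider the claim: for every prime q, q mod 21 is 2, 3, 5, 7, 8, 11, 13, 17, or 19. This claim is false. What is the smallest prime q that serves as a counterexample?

Check each prime q in order until the claim fails.
The first 10 eligible values, up to q = 29, all satisfy the conclusion.
q = 31: 31 mod 21 = 10 — not in {2, 3, 5, 7, 8, 11, 13, 17, 19}.
Hence q = 31 is a counterexample.

q = 31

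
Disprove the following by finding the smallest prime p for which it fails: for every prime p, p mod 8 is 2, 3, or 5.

For p = 2, 3, 5 the conclusion holds.
p = 7: 7 mod 8 = 7 — not in {2, 3, 5}.

p = 7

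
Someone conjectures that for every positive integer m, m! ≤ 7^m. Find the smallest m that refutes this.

For m = 1, 2, 3, 4, …, 14, 15, 16 the conclusion holds.
m = 17: m! = 355687428096000 and 7^m = 232630513987207, so 355687428096000 > 232630513987207.

m = 17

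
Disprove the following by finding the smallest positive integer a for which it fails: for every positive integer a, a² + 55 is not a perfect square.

a = 3

Check each positive integer a in order until a² + 55 is a perfect square.
For a = 1, 2 the conclusion holds.
a = 3: 3² + 55 = 64 = 8², a perfect square.
Hence a = 3 is a counterexample.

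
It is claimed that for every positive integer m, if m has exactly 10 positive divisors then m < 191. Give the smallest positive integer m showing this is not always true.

m = 208

Check each positive integer m in order until m has exactly 10 positive divisors but the claim fails.
For m = 48, 80, 112, 162, 176 the conclusion holds.
m = 208: τ(208) = 10; 208 ≥ 191.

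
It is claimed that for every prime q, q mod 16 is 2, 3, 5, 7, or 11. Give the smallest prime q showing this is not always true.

q = 13

A counterexample is any prime q such that the claim fails; we check each in order.
For q = 2, 3, 5, 7, 11 the conclusion holds.
q = 13: 13 mod 16 = 13 — not in {2, 3, 5, 7, 11}.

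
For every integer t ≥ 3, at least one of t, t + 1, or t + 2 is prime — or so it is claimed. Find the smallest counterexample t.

t = 8

We need the least integer t ≥ 3 for which t, t + 1, t + 2 are all composite.
t = 3: 3 is prime.
t = 4: 5 is prime.
t = 5: 5 is prime.
t = 6: 7 is prime.
t = 7: 7 is prime.
t = 8: 8 = 2 × 4; 9 = 3 × 3; 10 = 2 × 5 — all composite.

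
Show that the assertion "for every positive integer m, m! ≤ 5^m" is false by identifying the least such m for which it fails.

m = 12

The first 11 eligible values, up to m = 11, all satisfy the conclusion.
m = 12: m! = 479001600 and 5^m = 244140625, so 479001600 > 244140625.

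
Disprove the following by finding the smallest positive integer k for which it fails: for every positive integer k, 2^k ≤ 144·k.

Check each positive integer k in order until 2^k > 144·k.
For k = 1, 2, 3, 4, 5, 6, 7, 8, 9, 10 the conclusion holds.
k = 11: 2^k = 2048 and 144·k = 1584, so 2048 > 1584.
Thus k = 11 disproves the claim, and no smaller k works.

k = 11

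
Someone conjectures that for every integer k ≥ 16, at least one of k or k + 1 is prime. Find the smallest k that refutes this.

k = 20

A counterexample is any integer k ≥ 16 such that k, k + 1 are both composite; we check each in order.
k = 16: 17 is prime.
k = 17: 17 is prime.
k = 18: 19 is prime.
k = 19: 19 is prime.
k = 20: 20 = 2 × 10; 21 = 3 × 7 — both composite.
Thus k = 20 disproves the claim, and no smaller k works.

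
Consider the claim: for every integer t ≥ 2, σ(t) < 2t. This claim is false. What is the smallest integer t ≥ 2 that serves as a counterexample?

Check each integer t ≥ 2 in order until the claim fails.
For t = 2, 3, 4, 5 the conclusion holds.
t = 6: σ(6) = 12; 12 ≥ 12.

t = 6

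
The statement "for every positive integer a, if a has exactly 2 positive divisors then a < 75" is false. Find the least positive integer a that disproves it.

A counterexample is any positive integer a such that a has exactly 2 positive divisors but the claim fails; we check each in order.
For a = 2, 3, 5, 7, …, 67, 71, 73 the conclusion holds.
a = 79: τ(79) = 2; 79 ≥ 75.
Hence a = 79 is a counterexample.

a = 79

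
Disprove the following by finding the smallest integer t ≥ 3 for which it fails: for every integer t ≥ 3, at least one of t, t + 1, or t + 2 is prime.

t = 8

For t = 3, 4, 5, 6, 7 the conclusion holds.
t = 8: 8 = 2 × 4; 9 = 3 × 3; 10 = 2 × 5 — all composite.
So t = 8 is the smallest counterexample.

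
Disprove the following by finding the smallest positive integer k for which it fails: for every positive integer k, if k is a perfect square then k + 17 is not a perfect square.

k = 64

A counterexample is any positive integer k such that k is a perfect square but k + 17 is a perfect square; we check each in order.
k = 1: 1 + 17 = 18, not a perfect square.
k = 4: 4 + 17 = 21, not a perfect square.
k = 9: 9 + 17 = 26, not a perfect square.
k = 16: 16 + 17 = 33, not a perfect square.
k = 25: 25 + 17 = 42, not a perfect square.
k = 36: 36 + 17 = 53, not a perfect square.
k = 49: 49 + 17 = 66, not a perfect square.
k = 64: 64 = 8² and 64 + 17 = 81 = 9².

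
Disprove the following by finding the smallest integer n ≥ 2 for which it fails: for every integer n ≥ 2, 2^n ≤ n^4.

A counterexample is any integer n ≥ 2 such that 2^n > n^4; we check each in order.
For n = 2, 3, 4, 5, …, 14, 15, 16 the conclusion holds.
n = 17: 2^n = 131072 and n^4 = 83521, so 131072 > 83521.
Thus n = 17 disproves the claim, and no smaller n works.

n = 17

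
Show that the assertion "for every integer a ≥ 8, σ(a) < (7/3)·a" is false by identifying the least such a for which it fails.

We need the least integer a ≥ 8 for which the claim fails.
For a = 8, 9, 10, 11 the conclusion holds.
a = 12: σ(12) = 28; 28 ≥ 28.
Thus a = 12 disproves the claim, and no smaller a works.

a = 12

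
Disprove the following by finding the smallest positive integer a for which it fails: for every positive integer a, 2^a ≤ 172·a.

a = 11

Check each positive integer a in order until 2^a > 172·a.
For a = 1, 2, 3, 4, 5, 6, 7, 8, 9, 10 the conclusion holds.
a = 11: 2^a = 2048 and 172·a = 1892, so 2048 > 1892.
Thus a = 11 disproves the claim, and no smaller a works.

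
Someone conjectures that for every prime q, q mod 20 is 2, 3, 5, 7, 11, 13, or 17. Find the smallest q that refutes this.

The first 7 eligible values, up to q = 17, all satisfy the conclusion.
q = 19: 19 mod 20 = 19 — not in {2, 3, 5, 7, 11, 13, 17}.

q = 19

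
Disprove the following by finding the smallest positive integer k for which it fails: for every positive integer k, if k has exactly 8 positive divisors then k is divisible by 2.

We need the least positive integer k for which k has exactly 8 positive divisors but k is not divisible by 2.
The first 12 eligible values, up to k = 104, all satisfy the conclusion.
k = 105: τ(105) = 8; 105 mod 2 = 1.

k = 105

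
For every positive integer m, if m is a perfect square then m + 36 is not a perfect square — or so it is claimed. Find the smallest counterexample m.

We need the least positive integer m for which m is a perfect square but m + 36 is a perfect square.
The first 7 eligible values, up to m = 49, all satisfy the conclusion.
m = 64: 64 = 8² and 64 + 36 = 100 = 10².
So m = 64 is the smallest counterexample.

m = 64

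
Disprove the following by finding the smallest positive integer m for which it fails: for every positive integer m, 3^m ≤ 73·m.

m = 6

We need the least positive integer m for which 3^m > 73·m.
The first 5 eligible values, up to m = 5, all satisfy the conclusion.
m = 6: 3^m = 729 and 73·m = 438, so 729 > 438.
Thus m = 6 disproves the claim, and no smaller m works.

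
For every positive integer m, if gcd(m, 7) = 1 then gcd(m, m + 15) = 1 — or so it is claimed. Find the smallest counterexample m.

A counterexample is any positive integer m such that gcd(m, 7) = 1 but gcd(m, m + 15) > 1; we check each in order.
m = 1: gcd(1, 16) = 1.
m = 2: gcd(2, 17) = 1.
m = 3: gcd(3, 18) = 3.
Hence m = 3 is a counterexample.

m = 3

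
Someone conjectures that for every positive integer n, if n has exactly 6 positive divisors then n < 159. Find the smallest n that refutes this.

n = 164

We need the least positive integer n for which n has exactly 6 positive divisors but the claim fails.
For n = 12, 18, 20, 28, …, 147, 148, 153 the conclusion holds.
n = 164: τ(164) = 6; 164 ≥ 159.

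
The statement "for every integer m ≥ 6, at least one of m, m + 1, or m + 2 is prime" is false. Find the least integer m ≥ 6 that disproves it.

m = 6: 7 is prime.
m = 7: 7 is prime.
m = 8: 8 = 2 × 4; 9 = 3 × 3; 10 = 2 × 5 — all composite.
So m = 8 is the smallest counterexample.

m = 8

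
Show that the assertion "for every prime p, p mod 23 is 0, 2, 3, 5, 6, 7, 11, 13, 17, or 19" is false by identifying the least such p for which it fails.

For p = 2, 3, 5, 7, 11, 13, 17, 19, 23, 29 the conclusion holds.
p = 31: 31 mod 23 = 8 — not in {0, 2, 3, 5, 6, 7, 11, 13, 17, 19}.

p = 31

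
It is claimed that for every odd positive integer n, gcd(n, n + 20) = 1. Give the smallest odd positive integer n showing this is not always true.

n = 5

We need the least odd positive integer n for which gcd(n, n + 20) > 1.
For n = 1, 3 the conclusion holds.
n = 5: gcd(5, 25) = 5.
Thus n = 5 disproves the claim, and no smaller n works.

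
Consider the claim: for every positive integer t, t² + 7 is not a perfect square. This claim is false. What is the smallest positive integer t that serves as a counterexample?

Check each positive integer t in order until t² + 7 is a perfect square.
t = 1: 1² + 7 = 8, not a perfect square.
t = 2: 2² + 7 = 11, not a perfect square.
t = 3: 3² + 7 = 16 = 4², a perfect square.
Thus t = 3 disproves the claim, and no smaller t works.

t = 3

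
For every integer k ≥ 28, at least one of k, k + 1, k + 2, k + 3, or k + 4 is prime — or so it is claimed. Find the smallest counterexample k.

k = 32

For k = 28, 29, 30, 31 the conclusion holds.
k = 32: 32 = 2 × 16; 33 = 3 × 11; 34 = 2 × 17; 35 = 5 × 7; 36 = 2 × 18 — all composite.
So k = 32 is the smallest counterexample.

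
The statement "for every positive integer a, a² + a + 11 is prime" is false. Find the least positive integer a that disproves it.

A counterexample is any positive integer a such that a² + a + 11 is not prime; we check each in order.
For a = 1, 2, 3, 4, 5, 6, 7, 8, 9 the conclusion holds.
a = 10: a² + a + 11 = 121 = 11 × 11, composite.

a = 10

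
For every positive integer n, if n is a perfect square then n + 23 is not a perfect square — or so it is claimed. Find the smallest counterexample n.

n = 121

Check each positive integer n in order until n is a perfect square but n + 23 is a perfect square.
For n = 1, 4, 9, 16, 25, 36, 49, 64, 81, 100 the conclusion holds.
n = 121: 121 = 11² and 121 + 23 = 144 = 12².
Hence n = 121 is a counterexample.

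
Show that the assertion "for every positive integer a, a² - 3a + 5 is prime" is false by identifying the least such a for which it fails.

a = 4

We need the least positive integer a for which a² - 3a + 5 is not prime.
a = 1: a² - 3a + 5 = 3, prime.
a = 2: a² - 3a + 5 = 3, prime.
a = 3: a² - 3a + 5 = 5, prime.
a = 4: a² - 3a + 5 = 9 = 3 × 3, composite.
Thus a = 4 disproves the claim, and no smaller a works.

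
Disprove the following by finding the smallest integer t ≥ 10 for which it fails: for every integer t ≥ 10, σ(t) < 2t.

t = 12

Check each integer t ≥ 10 in order until the claim fails.
For t = 10, 11 the conclusion holds.
t = 12: σ(12) = 28; 28 ≥ 24.
Thus t = 12 disproves the claim, and no smaller t works.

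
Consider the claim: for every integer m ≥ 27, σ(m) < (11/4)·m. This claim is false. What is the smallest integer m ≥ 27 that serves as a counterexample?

m = 60

Check each integer m ≥ 27 in order until the claim fails.
The first 33 eligible values, up to m = 59, all satisfy the conclusion.
m = 60: σ(60) = 168; 168 ≥ 165.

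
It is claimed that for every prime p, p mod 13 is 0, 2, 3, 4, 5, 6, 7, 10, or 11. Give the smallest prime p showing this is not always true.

p = 47

We need the least prime p for which the claim fails.
For p = 2, 3, 5, 7, …, 37, 41, 43 the conclusion holds.
p = 47: 47 mod 13 = 8 — not in {0, 2, 3, 4, 5, 6, 7, 10, 11}.
Thus p = 47 disproves the claim, and no smaller p works.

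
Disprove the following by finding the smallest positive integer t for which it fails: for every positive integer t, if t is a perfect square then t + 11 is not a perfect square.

Check each positive integer t in order until t is a perfect square but t + 11 is a perfect square.
The first 4 eligible values, up to t = 16, all satisfy the conclusion.
t = 25: 25 = 5² and 25 + 11 = 36 = 6².
Hence t = 25 is a counterexample.

t = 25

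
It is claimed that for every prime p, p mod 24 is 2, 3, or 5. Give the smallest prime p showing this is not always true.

p = 7

We need the least prime p for which the claim fails.
For p = 2, 3, 5 the conclusion holds.
p = 7: 7 mod 24 = 7 — not in {2, 3, 5}.
Hence p = 7 is a counterexample.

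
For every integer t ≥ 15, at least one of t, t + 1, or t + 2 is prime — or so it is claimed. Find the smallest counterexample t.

t = 20

Check each integer t ≥ 15 in order until t, t + 1, t + 2 are all composite.
t = 15: 17 is prime.
t = 16: 17 is prime.
t = 17: 17 is prime.
t = 18: 19 is prime.
t = 19: 19 is prime.
t = 20: 20 = 2 × 10; 21 = 3 × 7; 22 = 2 × 11 — all composite.
Thus t = 20 disproves the claim, and no smaller t works.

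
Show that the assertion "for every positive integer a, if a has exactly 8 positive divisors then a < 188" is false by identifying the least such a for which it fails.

a = 189

For a = 24, 30, 40, 42, …, 182, 184, 186 the conclusion holds.
a = 189: τ(189) = 8; 189 ≥ 188.
Thus a = 189 disproves the claim, and no smaller a works.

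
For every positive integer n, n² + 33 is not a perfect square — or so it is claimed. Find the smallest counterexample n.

n = 4

For n = 1, 2, 3 the conclusion holds.
n = 4: 4² + 33 = 49 = 7², a perfect square.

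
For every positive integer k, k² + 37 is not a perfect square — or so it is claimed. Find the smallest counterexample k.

k = 18

We need the least positive integer k for which k² + 37 is a perfect square.
For k = 1, 2, 3, 4, …, 15, 16, 17 the conclusion holds.
k = 18: 18² + 37 = 361 = 19², a perfect square.
Thus k = 18 disproves the claim, and no smaller k works.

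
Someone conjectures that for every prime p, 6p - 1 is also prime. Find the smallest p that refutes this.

A counterexample is any prime p such that 6p - 1 is not prime; we check each in order.
The first 4 eligible values, up to p = 7, all satisfy the conclusion.
p = 11: 6p - 1 = 65 = 5 × 13, not prime.

p = 11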